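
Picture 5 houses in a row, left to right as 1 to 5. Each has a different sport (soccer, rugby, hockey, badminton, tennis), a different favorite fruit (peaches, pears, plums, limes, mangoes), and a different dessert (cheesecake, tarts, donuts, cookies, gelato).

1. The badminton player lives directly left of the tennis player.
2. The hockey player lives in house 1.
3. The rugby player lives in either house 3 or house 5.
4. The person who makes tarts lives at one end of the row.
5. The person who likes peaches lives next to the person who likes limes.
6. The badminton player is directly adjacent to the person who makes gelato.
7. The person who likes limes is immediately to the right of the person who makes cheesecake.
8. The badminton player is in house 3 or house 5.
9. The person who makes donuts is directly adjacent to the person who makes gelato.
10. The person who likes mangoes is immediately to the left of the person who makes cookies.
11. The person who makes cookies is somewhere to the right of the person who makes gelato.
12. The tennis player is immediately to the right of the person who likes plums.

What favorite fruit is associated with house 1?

pears

From clue 2, the hockey player must be in house 1.
Clue 8 places the badminton player in house 3.
The tennis player is in house 4 (clue 1).
Clue 12 places the person who likes plums in house 3.
House 2's sport must be soccer (nothing else left).
So house 5 gets rugby for sport.
The only dessert still possible for house 2 is gelato.
House 4's dessert must be cheesecake (nothing else left).
Clue 7 places the person who likes limes in house 5.
By clue 5, the person who likes peaches is in house 4.
So house 1 gets pears for favorite fruit.
House 2's favorite fruit must be mangoes (nothing else left).
Clue 10 places the person who makes cookies in house 3.
House 5's dessert must be tarts (nothing else left).
The only dessert still possible for house 1 is donuts.
So: house 1 = hockey/pears/donuts, house 2 = soccer/mangoes/gelato, house 3 = badminton/plums/cookies, house 4 = tennis/peaches/cheesecake, house 5 = rugby/limes/tarts.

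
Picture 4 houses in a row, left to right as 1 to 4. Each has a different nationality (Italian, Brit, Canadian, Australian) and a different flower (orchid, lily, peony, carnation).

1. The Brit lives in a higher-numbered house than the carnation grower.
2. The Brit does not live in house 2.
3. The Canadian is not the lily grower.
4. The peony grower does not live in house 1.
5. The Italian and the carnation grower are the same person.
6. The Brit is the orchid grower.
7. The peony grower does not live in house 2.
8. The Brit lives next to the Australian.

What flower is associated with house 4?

peony

The Brit is narrowed to house 3 or 4; consider each.
Placing it in house 4 leads to a contradiction, so it's in house 3.
Clue 6 places the orchid grower in house 3.
So house 4 gets peony for flower.
The Australian is narrowed to house 2 or 4; consider each.
Placing it in house 4 leads to a contradiction, so it's in house 2.
House 4 nationality: only Canadian fits.
From clue 5, the carnation grower must be in house 1.
So house 1 gets Italian for nationality.
The only flower still possible for house 2 is lily.
So: house 1 = Italian/carnation, house 2 = Australian/lily, house 3 = Brit/orchid, house 4 = Canadian/peony.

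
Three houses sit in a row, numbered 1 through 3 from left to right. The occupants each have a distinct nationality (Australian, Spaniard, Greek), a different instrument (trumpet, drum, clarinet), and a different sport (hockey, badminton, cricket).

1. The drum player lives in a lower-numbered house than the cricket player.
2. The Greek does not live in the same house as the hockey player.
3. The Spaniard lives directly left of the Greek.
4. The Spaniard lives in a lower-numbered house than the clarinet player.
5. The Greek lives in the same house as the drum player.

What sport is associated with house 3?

Clue 5 places the Greek in house 2.
The drum player is in house 2 (clue 5).
House 3 nationality: only Australian fits.
The only instrument still possible for house 1 is trumpet.
So house 3 gets clarinet for instrument.
Clue 1: the cricket player is in house 3.
House 1's nationality must be Spaniard (nothing else left).
House 2 sport: only badminton fits.
That leaves hockey as the sport for house 1.
So: house 1 = Spaniard/trumpet/hockey, house 2 = Greek/drum/badminton, house 3 = Australian/clarinet/cricket.

cricket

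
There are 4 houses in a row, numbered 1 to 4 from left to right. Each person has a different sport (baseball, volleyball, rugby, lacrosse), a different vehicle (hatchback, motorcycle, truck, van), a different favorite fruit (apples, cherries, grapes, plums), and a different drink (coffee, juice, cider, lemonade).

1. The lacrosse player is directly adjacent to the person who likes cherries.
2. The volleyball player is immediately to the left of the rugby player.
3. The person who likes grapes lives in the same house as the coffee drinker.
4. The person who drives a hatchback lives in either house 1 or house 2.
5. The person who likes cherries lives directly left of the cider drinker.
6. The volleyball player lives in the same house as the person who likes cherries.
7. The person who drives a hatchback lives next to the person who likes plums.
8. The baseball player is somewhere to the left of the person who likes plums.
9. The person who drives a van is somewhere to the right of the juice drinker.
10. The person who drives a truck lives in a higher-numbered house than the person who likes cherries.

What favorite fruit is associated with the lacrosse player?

plums

The baseball player is narrowed to house 1 or 2; consider each.
Placing it in house 2 leads to a contradiction, so it's in house 1.
The rugby player is narrowed to house 3 or 4; consider each.
Placing it in house 3 leads to a contradiction, so it's in house 4.
Clue 2: the volleyball player is in house 3.
Clue 6: the person who likes cherries is in house 3.
Clue 10 places the person who drives a truck in house 4.
So house 2 gets lacrosse for sport.
The only favorite fruit still possible for house 2 is plums.
Clue 5: the cider drinker is in house 4.
The person who drives a hatchback is in house 1 (clue 7).
The only drink still possible for house 3 is lemonade.
By clue 3, the person who likes grapes is in house 1.
House 4's favorite fruit must be apples (nothing else left).
So house 1 gets coffee for drink.
The only drink still possible for house 2 is juice.
By clue 9, the person who drives a van is in house 3.
That leaves motorcycle as the vehicle for house 2.
So: house 1 = baseball/hatchback/grapes/coffee, house 2 = lacrosse/motorcycle/plums/juice, house 3 = volleyball/van/cherries/lemonade, house 4 = rugby/truck/apples/cider.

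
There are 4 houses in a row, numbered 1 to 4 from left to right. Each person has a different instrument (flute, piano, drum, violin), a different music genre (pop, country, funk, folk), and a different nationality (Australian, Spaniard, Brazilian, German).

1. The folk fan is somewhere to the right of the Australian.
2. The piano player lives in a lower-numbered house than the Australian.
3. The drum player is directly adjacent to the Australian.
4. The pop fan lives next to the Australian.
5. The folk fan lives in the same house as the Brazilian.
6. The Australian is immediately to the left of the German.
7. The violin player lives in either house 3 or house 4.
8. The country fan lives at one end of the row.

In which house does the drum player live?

3

So house 1 gets Spaniard for nationality.
House 2 nationality: only Australian fits.
By clue 2, the piano player is in house 1.
Clue 6 places the German in house 3.
House 2's instrument must be flute (nothing else left).
House 3's instrument must be drum (nothing else left).
House 4's instrument must be violin (nothing else left).
House 2 music genre: only funk fits.
That leaves Brazilian as the nationality for house 4.
Clue 5 places the folk fan in house 4.
House 3 music genre: only pop fits.
House 1 music genre: only country fits.
So: house 1 = piano/country/Spaniard, house 2 = flute/funk/Australian, house 3 = drum/pop/German, house 4 = violin/folk/Brazilian.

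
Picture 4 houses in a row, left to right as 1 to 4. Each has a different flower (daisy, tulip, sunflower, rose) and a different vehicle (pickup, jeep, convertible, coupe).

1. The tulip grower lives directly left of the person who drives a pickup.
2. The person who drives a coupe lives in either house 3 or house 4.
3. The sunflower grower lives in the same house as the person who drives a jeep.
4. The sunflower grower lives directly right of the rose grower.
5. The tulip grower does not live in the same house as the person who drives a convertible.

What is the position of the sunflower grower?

2

House 1's vehicle must be convertible (nothing else left).
House 2 vehicle: only jeep fits.
Clue 3 places the sunflower grower in house 2.
Clue 4 places the rose grower in house 1.
That leaves daisy as the flower for house 4.
Clue 1: the person who drives a pickup is in house 4.
House 3's flower must be tulip (nothing else left).
The only vehicle still possible for house 3 is coupe.
So: house 1 = rose/convertible, house 2 = sunflower/jeep, house 3 = tulip/coupe, house 4 = daisy/pickup.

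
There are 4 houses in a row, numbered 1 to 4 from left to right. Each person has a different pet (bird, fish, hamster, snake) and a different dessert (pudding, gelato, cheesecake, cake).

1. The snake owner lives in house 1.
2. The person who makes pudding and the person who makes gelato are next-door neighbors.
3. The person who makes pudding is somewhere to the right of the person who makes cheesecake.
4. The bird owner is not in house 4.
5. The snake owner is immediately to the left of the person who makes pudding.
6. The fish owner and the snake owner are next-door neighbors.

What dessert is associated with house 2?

By clue 1, the snake owner is in house 1.
The person who makes pudding is in house 2 (clue 5).
Clue 6: the fish owner is in house 2.
So house 4 gets hamster for pet.
Clue 3: the person who makes cheesecake is in house 1.
House 3 pet: only bird fits.
House 4 dessert: only cake fits.
So house 3 gets gelato for dessert.
So: house 1 = snake/cheesecake, house 2 = fish/pudding, house 3 = bird/gelato, house 4 = hamster/cake.

pudding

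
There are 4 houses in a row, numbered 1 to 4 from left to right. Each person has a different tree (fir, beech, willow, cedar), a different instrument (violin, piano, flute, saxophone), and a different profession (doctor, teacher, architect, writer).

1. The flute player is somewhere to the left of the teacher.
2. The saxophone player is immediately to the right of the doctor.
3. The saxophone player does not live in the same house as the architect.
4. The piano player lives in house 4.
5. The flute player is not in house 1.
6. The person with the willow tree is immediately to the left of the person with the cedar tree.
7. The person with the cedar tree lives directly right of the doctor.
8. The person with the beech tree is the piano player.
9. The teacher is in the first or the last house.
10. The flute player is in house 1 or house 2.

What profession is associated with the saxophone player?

The piano player is in house 4 (clue 4).
Clue 8: the person with the beech tree is in house 4.
Clue 9 places the teacher in house 4.
From clue 10, the flute player must be in house 2.
That leaves violin as the instrument for house 1.
House 3's instrument must be saxophone (nothing else left).
Clue 2 places the doctor in house 2.
Clue 7: the person with the cedar tree is in house 3.
So house 1 gets architect for profession.
That leaves writer as the profession for house 3.
From clue 6, the person with the willow tree must be in house 2.
The only tree still possible for house 1 is fir.
So: house 1 = fir/violin/architect, house 2 = willow/flute/doctor, house 3 = cedar/saxophone/writer, house 4 = beech/piano/teacher.

writer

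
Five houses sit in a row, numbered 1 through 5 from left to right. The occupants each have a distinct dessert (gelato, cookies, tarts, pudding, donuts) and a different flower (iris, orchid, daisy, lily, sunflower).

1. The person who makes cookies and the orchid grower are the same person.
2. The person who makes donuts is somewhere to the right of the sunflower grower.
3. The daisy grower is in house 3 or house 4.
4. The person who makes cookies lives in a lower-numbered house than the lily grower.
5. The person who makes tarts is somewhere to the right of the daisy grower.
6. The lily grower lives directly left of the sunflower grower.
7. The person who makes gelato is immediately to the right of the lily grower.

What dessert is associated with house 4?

House 5's flower must be iris (nothing else left).
House 1 flower: only orchid fits.
House 2 flower: only lily fits.
By clue 1, the person who makes cookies is in house 1.
By clue 6, the sunflower grower is in house 3.
Clue 7: the person who makes gelato is in house 3.
The only dessert still possible for house 2 is pudding.
House 4's flower must be daisy (nothing else left).
From clue 5, the person who makes tarts must be in house 5.
House 4's dessert must be donuts (nothing else left).
So: house 1 = cookies/orchid, house 2 = pudding/lily, house 3 = gelato/sunflower, house 4 = donuts/daisy, house 5 = tarts/iris.

donuts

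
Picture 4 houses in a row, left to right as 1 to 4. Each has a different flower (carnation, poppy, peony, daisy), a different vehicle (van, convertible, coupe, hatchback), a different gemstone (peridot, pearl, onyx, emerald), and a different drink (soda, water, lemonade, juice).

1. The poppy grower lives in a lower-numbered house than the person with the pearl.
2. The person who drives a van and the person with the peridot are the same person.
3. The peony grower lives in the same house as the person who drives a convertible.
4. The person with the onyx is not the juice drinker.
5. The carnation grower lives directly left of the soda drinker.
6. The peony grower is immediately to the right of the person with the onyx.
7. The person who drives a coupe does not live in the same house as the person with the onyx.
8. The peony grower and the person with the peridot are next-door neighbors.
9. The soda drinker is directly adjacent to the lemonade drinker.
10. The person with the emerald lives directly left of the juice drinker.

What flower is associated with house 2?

The carnation grower is narrowed to house 1 or 2 or 3; consider each.
Placing it in house 2 and house 3 leads to a contradiction, so it's in house 1.
From clue 5, the soda drinker must be in house 2.
The poppy grower is narrowed to house 2 or 3; consider each.
Placing it in house 2 leads to a contradiction, so it's in house 3.
From clue 1, the person with the pearl must be in house 4.
House 2 gemstone: only emerald fits.
From clue 10, the juice drinker must be in house 3.
The only drink still possible for house 4 is water.
Clue 4 places the person with the onyx in house 1.
From clue 6, the peony grower must be in house 2.
So house 4 gets daisy for flower.
The only gemstone still possible for house 3 is peridot.
House 1 drink: only lemonade fits.
From clue 2, the person who drives a van must be in house 3.
The person who drives a convertible is in house 2 (clue 3).
The only vehicle still possible for house 1 is hatchback.
That leaves coupe as the vehicle for house 4.
So: house 1 = carnation/hatchback/onyx/lemonade, house 2 = peony/convertible/emerald/soda, house 3 = poppy/van/peridot/juice, house 4 = daisy/coupe/pearl/water.

peony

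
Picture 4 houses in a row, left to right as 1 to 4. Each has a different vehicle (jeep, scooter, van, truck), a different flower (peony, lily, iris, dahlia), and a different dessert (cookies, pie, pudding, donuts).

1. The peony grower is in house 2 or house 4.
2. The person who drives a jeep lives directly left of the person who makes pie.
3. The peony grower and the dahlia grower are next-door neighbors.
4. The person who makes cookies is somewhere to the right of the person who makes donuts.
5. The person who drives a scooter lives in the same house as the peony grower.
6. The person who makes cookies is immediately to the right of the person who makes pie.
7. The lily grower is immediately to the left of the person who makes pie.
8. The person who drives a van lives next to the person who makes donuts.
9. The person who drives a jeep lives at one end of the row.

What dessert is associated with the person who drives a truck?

The person who drives a jeep is in house 1 (clue 9).
From clue 2, the person who makes pie must be in house 2.
Clue 6: the person who makes cookies is in house 3.
Clue 7 places the lily grower in house 1.
So house 3 gets dahlia for flower.
House 1's dessert must be donuts (nothing else left).
House 4's dessert must be pudding (nothing else left).
The person who drives a van is in house 2 (clue 8).
House 3's vehicle must be truck (nothing else left).
The only vehicle still possible for house 4 is scooter.
Clue 5 places the peony grower in house 4.
So house 2 gets iris for flower.
So: house 1 = jeep/lily/donuts, house 2 = van/iris/pie, house 3 = truck/dahlia/cookies, house 4 = scooter/peony/pudding.

cookies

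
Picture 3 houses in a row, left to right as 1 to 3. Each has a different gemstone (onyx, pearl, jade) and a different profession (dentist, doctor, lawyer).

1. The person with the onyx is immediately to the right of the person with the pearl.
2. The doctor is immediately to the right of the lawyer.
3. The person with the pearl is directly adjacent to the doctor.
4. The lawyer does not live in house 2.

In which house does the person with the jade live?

3

From clue 4, the lawyer must be in house 1.
The doctor is in house 2 (clue 2).
From clue 3, the person with the pearl must be in house 1.
The only profession still possible for house 3 is dentist.
From clue 1, the person with the onyx must be in house 2.
That leaves jade as the gemstone for house 3.
So: house 1 = pearl/lawyer, house 2 = onyx/doctor, house 3 = jade/dentist.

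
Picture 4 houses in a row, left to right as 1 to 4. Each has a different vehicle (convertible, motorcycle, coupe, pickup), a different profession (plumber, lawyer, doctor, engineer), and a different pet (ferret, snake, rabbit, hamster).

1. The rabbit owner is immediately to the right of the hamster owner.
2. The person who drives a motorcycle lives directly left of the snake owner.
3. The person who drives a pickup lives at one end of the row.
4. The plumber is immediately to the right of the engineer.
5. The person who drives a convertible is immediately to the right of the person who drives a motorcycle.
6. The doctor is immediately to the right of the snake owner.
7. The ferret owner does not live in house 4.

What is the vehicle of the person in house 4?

pickup

The only pet still possible for house 4 is rabbit.
Clue 1 places the hamster owner in house 3.
House 1 pet: only ferret fits.
House 2's pet must be snake (nothing else left).
From clue 2, the person who drives a motorcycle must be in house 1.
Clue 5 places the person who drives a convertible in house 2.
Clue 6: the doctor is in house 3.
House 3 vehicle: only coupe fits.
So house 4 gets pickup for vehicle.
Clue 4: the plumber is in house 2.
From clue 4, the engineer must be in house 1.
So house 4 gets lawyer for profession.
So: house 1 = motorcycle/engineer/ferret, house 2 = convertible/plumber/snake, house 3 = coupe/doctor/hamster, house 4 = pickup/lawyer/rabbit.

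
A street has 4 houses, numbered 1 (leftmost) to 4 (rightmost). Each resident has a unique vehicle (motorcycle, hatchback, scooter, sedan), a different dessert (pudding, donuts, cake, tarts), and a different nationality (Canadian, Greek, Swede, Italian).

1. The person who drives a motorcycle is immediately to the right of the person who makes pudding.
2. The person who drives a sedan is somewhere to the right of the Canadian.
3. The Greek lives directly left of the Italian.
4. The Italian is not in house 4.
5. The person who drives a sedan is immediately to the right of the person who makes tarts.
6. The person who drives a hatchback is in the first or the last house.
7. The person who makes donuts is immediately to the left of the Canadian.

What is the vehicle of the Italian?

So house 4 gets cake for dessert.
That leaves Swede as the nationality for house 4.
House 1 nationality: only Greek fits.
Clue 3: the Italian is in house 2.
House 3 nationality: only Canadian fits.
By clue 2, the person who drives a sedan is in house 4.
By clue 5, the person who makes tarts is in house 3.
By clue 7, the person who makes donuts is in house 2.
So house 1 gets pudding for dessert.
The person who drives a motorcycle is in house 2 (clue 1).
House 1's vehicle must be hatchback (nothing else left).
House 3's vehicle must be scooter (nothing else left).
So: house 1 = hatchback/pudding/Greek, house 2 = motorcycle/donuts/Italian, house 3 = scooter/tarts/Canadian, house 4 = sedan/cake/Swede.

motorcycle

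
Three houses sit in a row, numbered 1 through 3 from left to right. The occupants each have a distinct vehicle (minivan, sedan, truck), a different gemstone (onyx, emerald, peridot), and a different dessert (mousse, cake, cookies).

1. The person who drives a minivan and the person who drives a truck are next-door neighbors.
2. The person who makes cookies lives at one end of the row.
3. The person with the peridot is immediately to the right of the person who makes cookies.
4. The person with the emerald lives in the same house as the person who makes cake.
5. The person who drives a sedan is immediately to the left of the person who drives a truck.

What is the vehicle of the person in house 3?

From clue 3, the person with the peridot must be in house 2.
Clue 3: the person who makes cookies is in house 1.
From clue 4, the person with the emerald must be in house 3.
From clue 4, the person who makes cake must be in house 3.
So house 1 gets onyx for gemstone.
So house 2 gets mousse for dessert.
The person who drives a sedan is narrowed to house 1 or 2; consider each.
Placing it in house 2 leads to a contradiction, so it's in house 1.
The person who drives a truck is in house 2 (clue 5).
That leaves minivan as the vehicle for house 3.
So: house 1 = sedan/onyx/cookies, house 2 = truck/peridot/mousse, house 3 = minivan/emerald/cake.

minivan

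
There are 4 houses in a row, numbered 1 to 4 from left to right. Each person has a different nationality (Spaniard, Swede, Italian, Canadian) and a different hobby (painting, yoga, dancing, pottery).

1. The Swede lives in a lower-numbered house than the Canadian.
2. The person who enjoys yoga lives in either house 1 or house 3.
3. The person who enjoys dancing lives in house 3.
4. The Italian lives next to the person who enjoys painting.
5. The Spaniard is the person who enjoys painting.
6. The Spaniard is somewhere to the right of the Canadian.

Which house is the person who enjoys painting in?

4

From clue 3, the person who enjoys dancing must be in house 3.
The Spaniard is in house 4 (clue 5).
By clue 5, the person who enjoys painting is in house 4.
The only hobby still possible for house 1 is yoga.
That leaves pottery as the hobby for house 2.
The Italian is in house 3 (clue 4).
House 1's nationality must be Swede (nothing else left).
That leaves Canadian as the nationality for house 2.
So: house 1 = Swede/yoga, house 2 = Canadian/pottery, house 3 = Italian/dancing, house 4 = Spaniard/painting.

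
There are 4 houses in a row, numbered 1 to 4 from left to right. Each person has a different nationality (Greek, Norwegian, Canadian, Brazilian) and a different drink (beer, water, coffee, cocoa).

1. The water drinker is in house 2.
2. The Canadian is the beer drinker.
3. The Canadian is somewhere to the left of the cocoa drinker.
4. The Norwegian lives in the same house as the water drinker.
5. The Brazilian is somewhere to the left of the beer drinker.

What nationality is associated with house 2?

Clue 1 places the water drinker in house 2.
By clue 4, the Norwegian is in house 2.
The only nationality still possible for house 4 is Greek.
House 1's drink must be coffee (nothing else left).
By clue 2, the Canadian is in house 3.
By clue 2, the beer drinker is in house 3.
Clue 3: the cocoa drinker is in house 4.
From clue 5, the Brazilian must be in house 1.
So: house 1 = Brazilian/coffee, house 2 = Norwegian/water, house 3 = Canadian/beer, house 4 = Greek/cocoa.

Norwegian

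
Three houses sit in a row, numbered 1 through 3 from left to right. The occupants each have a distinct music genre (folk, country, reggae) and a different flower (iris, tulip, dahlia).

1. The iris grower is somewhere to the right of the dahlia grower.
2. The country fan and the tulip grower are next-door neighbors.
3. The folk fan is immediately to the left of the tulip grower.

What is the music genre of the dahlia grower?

folk

That leaves dahlia as the flower for house 1.
The folk fan is narrowed to house 1 or 2; consider each.
Placing it in house 2 leads to a contradiction, so it's in house 1.
Clue 3: the tulip grower is in house 2.
House 3 flower: only iris fits.
Clue 2 places the country fan in house 3.
House 2's music genre must be reggae (nothing else left).
So: house 1 = folk/dahlia, house 2 = reggae/tulip, house 3 = country/iris.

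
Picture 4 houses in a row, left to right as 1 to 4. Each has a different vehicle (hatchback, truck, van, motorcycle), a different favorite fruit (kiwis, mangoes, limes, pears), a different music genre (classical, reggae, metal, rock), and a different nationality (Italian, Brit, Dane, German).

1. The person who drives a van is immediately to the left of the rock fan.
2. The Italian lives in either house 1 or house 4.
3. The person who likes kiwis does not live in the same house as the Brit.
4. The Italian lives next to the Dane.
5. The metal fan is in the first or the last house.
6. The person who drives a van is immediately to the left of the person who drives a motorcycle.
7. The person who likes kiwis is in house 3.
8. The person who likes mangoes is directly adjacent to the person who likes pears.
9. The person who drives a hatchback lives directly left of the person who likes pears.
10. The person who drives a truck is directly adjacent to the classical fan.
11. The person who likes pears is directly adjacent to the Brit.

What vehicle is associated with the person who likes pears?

truck

From clue 7, the person who likes kiwis must be in house 3.
Clue 8 places the person who likes mangoes in house 1.
Clue 8 places the person who likes pears in house 2.
By clue 9, the person who drives a hatchback is in house 1.
From clue 11, the Brit must be in house 1.
House 4's favorite fruit must be limes (nothing else left).
From clue 4, the Dane must be in house 3.
House 2's nationality must be German (nothing else left).
That leaves Italian as the nationality for house 4.
The person who drives a motorcycle is narrowed to house 3 or 4; consider each.
Placing it in house 3 leads to a contradiction, so it's in house 4.
The person who drives a van is in house 3 (clue 6).
House 2 vehicle: only truck fits.
From clue 1, the rock fan must be in house 4.
House 2 music genre: only reggae fits.
That leaves classical as the music genre for house 3.
The only music genre still possible for house 1 is metal.
So: house 1 = hatchback/mangoes/metal/Brit, house 2 = truck/pears/reggae/German, house 3 = van/kiwis/classical/Dane, house 4 = motorcycle/limes/rock/Italian.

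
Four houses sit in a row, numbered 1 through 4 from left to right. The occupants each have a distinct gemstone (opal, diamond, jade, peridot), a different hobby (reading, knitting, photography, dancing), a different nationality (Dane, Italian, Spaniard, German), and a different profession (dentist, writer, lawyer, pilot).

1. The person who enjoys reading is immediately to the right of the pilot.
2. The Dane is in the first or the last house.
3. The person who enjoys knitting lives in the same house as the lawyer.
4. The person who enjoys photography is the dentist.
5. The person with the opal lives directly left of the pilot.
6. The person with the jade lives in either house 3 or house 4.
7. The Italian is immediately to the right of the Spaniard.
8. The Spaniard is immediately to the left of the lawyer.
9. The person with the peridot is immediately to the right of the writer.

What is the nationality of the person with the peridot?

The person with the jade is narrowed to house 3 or 4; consider each.
Placing it in house 4 leads to a contradiction, so it's in house 3.
The person with the opal is narrowed to house 1 or 2; consider each.
Placing it in house 2 leads to a contradiction, so it's in house 1.
By clue 5, the pilot is in house 2.
Clue 1 places the person who enjoys reading in house 3.
That leaves photography as the hobby for house 1.
House 2's hobby must be dancing (nothing else left).
House 4 hobby: only knitting fits.
From clue 3, the lawyer must be in house 4.
By clue 4, the dentist is in house 1.
Clue 8: the Spaniard is in house 3.
So house 2 gets German for nationality.
So house 3 gets writer for profession.
By clue 9, the person with the peridot is in house 4.
House 2's gemstone must be diamond (nothing else left).
The only nationality still possible for house 1 is Dane.
That leaves Italian as the nationality for house 4.
So: house 1 = opal/photography/Dane/dentist, house 2 = diamond/dancing/German/pilot, house 3 = jade/reading/Spaniard/writer, house 4 = peridot/knitting/Italian/lawyer.

Italian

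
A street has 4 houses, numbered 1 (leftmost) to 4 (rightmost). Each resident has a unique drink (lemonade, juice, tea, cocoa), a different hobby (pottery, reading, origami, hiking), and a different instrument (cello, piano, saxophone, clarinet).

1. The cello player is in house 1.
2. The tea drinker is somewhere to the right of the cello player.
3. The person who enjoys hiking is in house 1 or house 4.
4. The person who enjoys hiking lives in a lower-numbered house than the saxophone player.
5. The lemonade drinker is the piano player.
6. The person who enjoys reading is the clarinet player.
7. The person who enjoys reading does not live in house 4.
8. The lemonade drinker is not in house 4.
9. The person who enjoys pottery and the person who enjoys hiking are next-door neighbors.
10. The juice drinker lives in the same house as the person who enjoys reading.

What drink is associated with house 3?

By clue 1, the cello player is in house 1.
The person who enjoys hiking is in house 1 (clue 4).
Clue 9: the person who enjoys pottery is in house 2.
So house 4 gets origami for hobby.
The clarinet player is in house 3 (clue 6).
The juice drinker is in house 3 (clue 10).
The only drink still possible for house 1 is cocoa.
The only drink still possible for house 4 is tea.
So house 3 gets reading for hobby.
That leaves saxophone as the instrument for house 4.
The only drink still possible for house 2 is lemonade.
So house 2 gets piano for instrument.
So: house 1 = cocoa/hiking/cello, house 2 = lemonade/pottery/piano, house 3 = juice/reading/clarinet, house 4 = tea/origami/saxophone.

juice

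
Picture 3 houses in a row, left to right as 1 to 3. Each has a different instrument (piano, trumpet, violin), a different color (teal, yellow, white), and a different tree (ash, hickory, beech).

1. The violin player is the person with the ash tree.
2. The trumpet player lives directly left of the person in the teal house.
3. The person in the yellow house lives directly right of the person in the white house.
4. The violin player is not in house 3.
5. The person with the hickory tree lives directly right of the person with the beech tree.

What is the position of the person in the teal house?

House 3's instrument must be piano (nothing else left).
That leaves white as the color for house 1.
The person in the yellow house is in house 2 (clue 3).
House 3's color must be teal (nothing else left).
That leaves hickory as the tree for house 3.
Clue 2: the trumpet player is in house 2.
From clue 5, the person with the beech tree must be in house 2.
That leaves violin as the instrument for house 1.
House 1's tree must be ash (nothing else left).
So: house 1 = violin/white/ash, house 2 = trumpet/yellow/beech, house 3 = piano/teal/hickory.

3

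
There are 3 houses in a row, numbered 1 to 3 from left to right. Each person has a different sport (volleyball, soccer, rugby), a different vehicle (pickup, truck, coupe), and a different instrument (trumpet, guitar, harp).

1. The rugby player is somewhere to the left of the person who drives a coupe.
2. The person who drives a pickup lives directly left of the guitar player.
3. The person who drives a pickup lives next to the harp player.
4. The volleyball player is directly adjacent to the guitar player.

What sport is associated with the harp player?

The rugby player is narrowed to house 1 or 2; consider each.
Placing it in house 2 leads to a contradiction, so it's in house 1.
The soccer player is narrowed to house 2 or 3; consider each.
Placing it in house 2 leads to a contradiction, so it's in house 3.
House 2's sport must be volleyball (nothing else left).
Clue 4: the guitar player is in house 3.
The person who drives a pickup is in house 2 (clue 2).
The harp player is in house 1 (clue 3).
House 1's vehicle must be truck (nothing else left).
House 3's vehicle must be coupe (nothing else left).
So house 2 gets trumpet for instrument.
So: house 1 = rugby/truck/harp, house 2 = volleyball/pickup/trumpet, house 3 = soccer/coupe/guitar.

rugby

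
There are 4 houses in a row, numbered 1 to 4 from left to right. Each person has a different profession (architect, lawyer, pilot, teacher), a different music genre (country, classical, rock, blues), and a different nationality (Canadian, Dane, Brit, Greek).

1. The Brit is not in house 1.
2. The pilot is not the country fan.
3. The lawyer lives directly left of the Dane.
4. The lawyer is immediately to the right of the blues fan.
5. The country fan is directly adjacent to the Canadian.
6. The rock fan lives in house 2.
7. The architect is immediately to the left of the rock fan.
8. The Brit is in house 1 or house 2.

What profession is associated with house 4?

pilot

Clue 6: the rock fan is in house 2.
The architect is in house 1 (clue 7).
From clue 8, the Brit must be in house 2.
House 1's music genre must be blues (nothing else left).
From clue 4, the lawyer must be in house 2.
So house 1 gets Greek for nationality.
From clue 3, the Dane must be in house 3.
So house 4 gets Canadian for nationality.
Clue 5 places the country fan in house 3.
That leaves classical as the music genre for house 4.
The pilot is in house 4 (clue 2).
That leaves teacher as the profession for house 3.
So: house 1 = architect/blues/Greek, house 2 = lawyer/rock/Brit, house 3 = teacher/country/Dane, house 4 = pilot/classical/Canadian.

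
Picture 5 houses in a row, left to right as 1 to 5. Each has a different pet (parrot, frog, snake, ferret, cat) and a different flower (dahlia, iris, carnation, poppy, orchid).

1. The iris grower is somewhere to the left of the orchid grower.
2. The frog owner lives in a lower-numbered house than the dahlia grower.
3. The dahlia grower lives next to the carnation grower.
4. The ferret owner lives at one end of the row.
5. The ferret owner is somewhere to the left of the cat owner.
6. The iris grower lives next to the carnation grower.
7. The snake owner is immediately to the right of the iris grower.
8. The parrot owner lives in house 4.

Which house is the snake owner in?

Clue 5 places the ferret owner in house 1.
By clue 8, the parrot owner is in house 4.
The frog owner is narrowed to house 2 or 3; consider each.
Placing it in house 3 leads to a contradiction, so it's in house 2.
So house 1 gets poppy for flower.
House 2's flower must be iris (nothing else left).
From clue 3, the dahlia grower must be in house 4.
Clue 6 places the carnation grower in house 3.
The snake owner is in house 3 (clue 7).
House 5's pet must be cat (nothing else left).
The only flower still possible for house 5 is orchid.
So: house 1 = ferret/poppy, house 2 = frog/iris, house 3 = snake/carnation, house 4 = parrot/dahlia, house 5 = cat/orchid.

3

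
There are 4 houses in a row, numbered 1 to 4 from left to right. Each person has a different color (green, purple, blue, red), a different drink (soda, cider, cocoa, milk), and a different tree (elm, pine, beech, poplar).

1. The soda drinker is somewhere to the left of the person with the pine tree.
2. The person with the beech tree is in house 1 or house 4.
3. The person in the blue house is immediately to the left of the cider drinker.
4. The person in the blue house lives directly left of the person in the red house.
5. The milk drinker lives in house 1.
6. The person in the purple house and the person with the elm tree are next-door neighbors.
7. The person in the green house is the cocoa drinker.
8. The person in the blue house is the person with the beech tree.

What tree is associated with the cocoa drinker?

pine

Clue 5 places the milk drinker in house 1.
From clue 8, the person in the blue house must be in house 1.
By clue 8, the person with the beech tree is in house 1.
Clue 3 places the cider drinker in house 2.
From clue 4, the person in the red house must be in house 2.
House 4 drink: only cocoa fits.
By clue 1, the person with the pine tree is in house 4.
By clue 7, the person in the green house is in house 4.
So house 3 gets purple for color.
House 3's drink must be soda (nothing else left).
From clue 6, the person with the elm tree must be in house 2.
House 3's tree must be poplar (nothing else left).
So: house 1 = blue/milk/beech, house 2 = red/cider/elm, house 3 = purple/soda/poplar, house 4 = green/cocoa/pine.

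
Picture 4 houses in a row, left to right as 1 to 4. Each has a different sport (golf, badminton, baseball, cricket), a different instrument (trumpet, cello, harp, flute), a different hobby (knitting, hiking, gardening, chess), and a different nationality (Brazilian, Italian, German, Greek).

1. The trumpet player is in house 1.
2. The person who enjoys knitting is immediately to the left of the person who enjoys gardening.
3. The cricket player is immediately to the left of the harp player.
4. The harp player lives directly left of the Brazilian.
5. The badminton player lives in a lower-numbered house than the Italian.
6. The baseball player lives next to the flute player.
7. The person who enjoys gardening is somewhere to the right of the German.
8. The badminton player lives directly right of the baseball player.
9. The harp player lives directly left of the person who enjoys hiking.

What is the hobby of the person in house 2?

gardening

By clue 1, the trumpet player is in house 1.
So house 4 gets golf for sport.
That leaves badminton as the sport for house 3.
House 4's instrument must be cello (nothing else left).
Clue 5: the Italian is in house 4.
The baseball player is in house 2 (clue 8).
House 1's sport must be cricket (nothing else left).
From clue 3, the harp player must be in house 2.
By clue 6, the flute player is in house 3.
The person who enjoys hiking is in house 3 (clue 9).
So house 3 gets Brazilian for nationality.
Clue 2 places the person who enjoys knitting in house 1.
From clue 2, the person who enjoys gardening must be in house 2.
Clue 7 places the German in house 1.
That leaves chess as the hobby for house 4.
House 2 nationality: only Greek fits.
So: house 1 = cricket/trumpet/knitting/German, house 2 = baseball/harp/gardening/Greek, house 3 = badminton/flute/hiking/Brazilian, house 4 = golf/cello/chess/Italian.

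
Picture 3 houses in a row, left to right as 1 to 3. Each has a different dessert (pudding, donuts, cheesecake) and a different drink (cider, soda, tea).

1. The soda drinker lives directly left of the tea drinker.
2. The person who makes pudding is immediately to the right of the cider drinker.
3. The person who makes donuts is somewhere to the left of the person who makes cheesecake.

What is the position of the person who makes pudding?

So house 1 gets donuts for dessert.
House 3 drink: only tea fits.
By clue 1, the soda drinker is in house 2.
House 1's drink must be cider (nothing else left).
Clue 2: the person who makes pudding is in house 2.
House 3 dessert: only cheesecake fits.
So: house 1 = donuts/cider, house 2 = pudding/soda, house 3 = cheesecake/tea.

2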